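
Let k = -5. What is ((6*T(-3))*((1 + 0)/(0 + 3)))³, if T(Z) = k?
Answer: -1000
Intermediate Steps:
T(Z) = -5
((6*T(-3))*((1 + 0)/(0 + 3)))³ = ((6*(-5))*((1 + 0)/(0 + 3)))³ = (-30/3)³ = (-30*⅓)³ = (-10)³ = -1000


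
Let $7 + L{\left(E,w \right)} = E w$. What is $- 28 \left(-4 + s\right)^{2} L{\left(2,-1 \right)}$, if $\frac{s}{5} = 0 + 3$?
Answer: $30492$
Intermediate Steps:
$s = 15$ ($s = 5 \left(0 + 3\right) = 5 \cdot 3 = 15$)
$L{\left(E,w \right)} = -7 + E w$
$- 28 \left(-4 + s\right)^{2} L{\left(2,-1 \right)} = - 28 \left(-4 + 15\right)^{2} \left(-7 + 2 \left(-1\right)\right) = - 28 \cdot 11^{2} \left(-7 - 2\right) = \left(-28\right) 121 \left(-9\right) = \left(-3388\right) \left(-9\right) = 30492$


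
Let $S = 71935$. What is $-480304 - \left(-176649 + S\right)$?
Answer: $-375590$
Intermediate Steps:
$-480304 - \left(-176649 + S\right) = -480304 + \left(176649 - 71935\right) = -480304 + 104714 = -375590$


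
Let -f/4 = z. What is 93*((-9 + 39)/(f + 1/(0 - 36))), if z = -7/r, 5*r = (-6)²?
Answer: 100440/139 ≈ 722.59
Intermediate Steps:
r = 36/5 (r = (⅕)*(-6)² = (⅕)*36 = 36/5 ≈ 7.2000)
z = -35/36 (z = -7/36/5 = -7*5/36 = -35/36 ≈ -0.97222)
f = 35/9 (f = -4*(-35/36) = 35/9 ≈ 3.8889)
93*((-9 + 39)/(f + 1/(0 - 36))) = 93*((-9 + 39)/(35/9 + 1/(0 - 36))) = 93*(30/(35/9 + 1/(-36))) = 93*(30/(35/9 - 1/36)) = 93*(30/(139/36)) = 93*(30*(36/139)) = 93*(1080/139) = 100440/139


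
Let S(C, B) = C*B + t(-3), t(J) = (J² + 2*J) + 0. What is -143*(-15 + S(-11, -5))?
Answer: -6149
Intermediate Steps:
t(J) = J² + 2*J
S(C, B) = 3 + B*C (S(C, B) = C*B - 3*(2 - 3) = B*C - 3*(-1) = B*C + 3 = 3 + B*C)
-143*(-15 + S(-11, -5)) = -143*(-15 + (3 - 5*(-11))) = -143*(-15 + (3 + 55)) = -143*(-15 + 58) = -143*43 = -6149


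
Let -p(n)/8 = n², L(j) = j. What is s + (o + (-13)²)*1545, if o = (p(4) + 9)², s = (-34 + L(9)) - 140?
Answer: 22139685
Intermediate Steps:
p(n) = -8*n²
s = -165 (s = (-34 + 9) - 140 = -25 - 140 = -165)
o = 14161 (o = (-8*4² + 9)² = (-8*16 + 9)² = (-128 + 9)² = (-119)² = 14161)
s + (o + (-13)²)*1545 = -165 + (14161 + (-13)²)*1545 = -165 + (14161 + 169)*1545 = -165 + 14330*1545 = -165 + 22139850 = 22139685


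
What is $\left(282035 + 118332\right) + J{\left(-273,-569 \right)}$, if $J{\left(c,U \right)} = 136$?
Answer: $400503$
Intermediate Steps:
$\left(282035 + 118332\right) + J{\left(-273,-569 \right)} = \left(282035 + 118332\right) + 136 = 400367 + 136 = 400503$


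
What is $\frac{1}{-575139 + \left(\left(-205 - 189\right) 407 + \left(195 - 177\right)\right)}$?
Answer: $- \frac{1}{735479} \approx -1.3597 \cdot 10^{-6}$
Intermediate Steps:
$\frac{1}{-575139 + \left(\left(-205 - 189\right) 407 + \left(195 - 177\right)\right)} = \frac{1}{-575139 + \left(\left(-394\right) 407 + \left(195 - 177\right)\right)} = \frac{1}{-575139 + \left(-160358 + 18\right)} = \frac{1}{-575139 - 160340} = \frac{1}{-735479} = - \frac{1}{735479}$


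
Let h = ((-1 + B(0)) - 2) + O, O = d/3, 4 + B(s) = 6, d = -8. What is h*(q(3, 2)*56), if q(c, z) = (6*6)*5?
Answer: -36960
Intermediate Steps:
B(s) = 2 (B(s) = -4 + 6 = 2)
q(c, z) = 180 (q(c, z) = 36*5 = 180)
O = -8/3 ≈ -2.6667
h = -11/3 (h = ((-1 + 2) - 2) - 8/3 = (1 - 2) - 8/3 = -1 - 8/3 = -11/3 ≈ -3.6667)
h*(q(3, 2)*56) = -660*56 = -11/3*10080 = -36960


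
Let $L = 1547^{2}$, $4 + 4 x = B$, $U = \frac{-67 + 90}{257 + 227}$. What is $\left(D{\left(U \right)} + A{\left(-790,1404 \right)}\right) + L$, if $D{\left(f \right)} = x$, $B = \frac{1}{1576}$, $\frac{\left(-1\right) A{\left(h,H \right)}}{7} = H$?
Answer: $\frac{15024827521}{6304} \approx 2.3834 \cdot 10^{6}$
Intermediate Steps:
$A{\left(h,H \right)} = - 7 H$
$B = \frac{1}{1576} \approx 0.00063452$
$U = \frac{23}{484} \approx 0.047521$
$x = - \frac{6303}{6304}$ ($x = -1 + \frac{1}{4} \cdot \frac{1}{1576} = -1 + \frac{1}{6304} = - \frac{6303}{6304} \approx -0.99984$)
$D{\left(f \right)} = - \frac{6303}{6304}$
$L = 2393209$
$\left(D{\left(U \right)} + A{\left(-790,1404 \right)}\right) + L = \left(- \frac{6303}{6304} - 9828\right) + 2393209 = - \frac{61962015}{6304} + 2393209 = \frac{15024827521}{6304}$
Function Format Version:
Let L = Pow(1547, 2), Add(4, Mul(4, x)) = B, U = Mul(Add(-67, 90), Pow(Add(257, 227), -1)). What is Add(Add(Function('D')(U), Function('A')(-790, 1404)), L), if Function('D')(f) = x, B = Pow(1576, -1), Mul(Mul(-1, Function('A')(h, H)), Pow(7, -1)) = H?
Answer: Rational(15024827521, 6304) ≈ 2.3834e+6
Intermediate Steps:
Function('A')(h, H) = Mul(-7, H)
B = Rational(1, 1576) ≈ 0.00063452
U = Rational(23, 484) (U = Mul(23, Pow(484, -1)) = Mul(23, Rational(1, 484)) = Rational(23, 484) ≈ 0.047521)
x = Rational(-6303, 6304) (x = Add(-1, Mul(Rational(1, 4), Rational(1, 1576))) = Add(-1, Rational(1, 6304)) = Rational(-6303, 6304) ≈ -0.99984)
Function('D')(f) = Rational(-6303, 6304)
L = 2393209
Add(Add(Function('D')(U), Function('A')(-790, 1404)), L) = Add(Add(Rational(-6303, 6304), Mul(-7, 1404)), 2393209) = Add(Add(Rational(-6303, 6304), -9828), 2393209) = Add(Rational(-61962015, 6304), 2393209) = Rational(15024827521, 6304)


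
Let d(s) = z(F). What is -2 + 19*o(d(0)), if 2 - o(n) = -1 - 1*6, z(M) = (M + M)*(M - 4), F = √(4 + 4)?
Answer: 169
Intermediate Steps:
F = 2*√2 (F = √8 = 2*√2 ≈ 2.8284)
z(M) = 2*M*(-4 + M) (z(M) = (2*M)*(-4 + M) = 2*M*(-4 + M))
d(s) = 4*√2*(-4 + 2*√2) (d(s) = 2*(2*√2)*(-4 + 2*√2) = 4*√2*(-4 + 2*√2))
o(n) = 9 (o(n) = 2 - (-1 - 1*6) = 2 - (-1 - 6) = 2 - 1*(-7) = 2 + 7 = 9)
-2 + 19*o(d(0)) = -2 + 19*9 = -2 + 171 = 169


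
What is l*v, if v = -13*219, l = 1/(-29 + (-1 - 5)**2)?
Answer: -2847/7 ≈ -406.71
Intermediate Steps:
l = 1/7 (l = 1/(-29 + (-6)**2) = 1/(-29 + 36) = 1/7 ≈ 0.14286)
v = -2847
l*v = (1/7)*(-2847) = -2847/7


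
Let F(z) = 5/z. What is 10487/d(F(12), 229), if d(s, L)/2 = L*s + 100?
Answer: 62922/2345 ≈ 26.832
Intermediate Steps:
d(s, L) = 200 + 2*L*s (d(s, L) = 2*(L*s + 100) = 2*(100 + L*s) = 200 + 2*L*s)
10487/d(F(12), 229) = 10487/(200 + 2*229*(5/12)) = 10487/(200 + 1145/6) = 10487/(2345/6) = 10487*(6/2345) = 62922/2345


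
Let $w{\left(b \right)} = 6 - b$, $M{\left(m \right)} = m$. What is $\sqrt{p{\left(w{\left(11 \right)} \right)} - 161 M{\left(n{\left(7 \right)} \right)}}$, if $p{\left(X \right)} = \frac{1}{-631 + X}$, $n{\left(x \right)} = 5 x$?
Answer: $\frac{i \sqrt{569833899}}{318} \approx 75.067 i$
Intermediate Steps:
$\sqrt{p{\left(w{\left(11 \right)} \right)} - 161 M{\left(n{\left(7 \right)} \right)}} = \sqrt{\frac{1}{-631 + \left(6 - 11\right)} - 161 \cdot 5 \cdot 7} = \sqrt{\frac{1}{-631 + \left(6 - 11\right)} - 5635} = \sqrt{\frac{1}{-631 - 5} - 5635} = \sqrt{\frac{1}{-636} - 5635} = \sqrt{- \frac{1}{636} - 5635} = \sqrt{- \frac{3583861}{636}} = \frac{i \sqrt{569833899}}{318}$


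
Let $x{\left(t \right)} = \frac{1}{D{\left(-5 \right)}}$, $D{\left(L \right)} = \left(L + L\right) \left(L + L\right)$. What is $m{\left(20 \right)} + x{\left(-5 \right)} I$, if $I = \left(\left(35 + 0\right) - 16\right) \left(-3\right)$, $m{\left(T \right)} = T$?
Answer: $\frac{1943}{100} \approx 19.43$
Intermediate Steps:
$D{\left(L \right)} = 4 L^{2}$ ($D{\left(L \right)} = 2 L 2 L = 4 L^{2}$)
$x{\left(t \right)} = \frac{1}{100}$ ($x{\left(t \right)} = \frac{1}{4 \left(-5\right)^{2}} = \frac{1}{4 \cdot 25} = \frac{1}{100}$)
$I = -57$ ($I = \left(35 - 16\right) \left(-3\right) = 19 \left(-3\right) = -57$)
$m{\left(20 \right)} + x{\left(-5 \right)} I = 20 + \frac{1}{100} \left(-57\right) = 20 - \frac{57}{100} = \frac{1943}{100}$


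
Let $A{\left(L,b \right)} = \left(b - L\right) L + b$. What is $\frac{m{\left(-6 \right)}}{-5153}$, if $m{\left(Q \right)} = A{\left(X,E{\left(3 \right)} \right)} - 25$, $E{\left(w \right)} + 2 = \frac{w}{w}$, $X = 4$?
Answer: $\frac{46}{5153} \approx 0.0089268$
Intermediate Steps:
$E{\left(w \right)} = -1$ ($E{\left(w \right)} = -2 + \frac{w}{w} = -2 + 1 = -1$)
$A{\left(L,b \right)} = b + L \left(b - L\right)$ ($A{\left(L,b \right)} = L \left(b - L\right) + b = b + L \left(b - L\right)$)
$m{\left(Q \right)} = -46$ ($m{\left(Q \right)} = \left(-1 - 4^{2} + 4 \left(-1\right)\right) - 25 = \left(-1 - 16 - 4\right) - 25 = -21 - 25 = -46$)
$\frac{m{\left(-6 \right)}}{-5153} = - \frac{46}{-5153} = \left(-46\right) \left(- \frac{1}{5153}\right) = \frac{46}{5153}$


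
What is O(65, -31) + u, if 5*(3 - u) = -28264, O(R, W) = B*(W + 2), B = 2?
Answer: 27989/5 ≈ 5597.8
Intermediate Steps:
O(R, W) = 4 + 2*W (O(R, W) = 2*(W + 2) = 2*(2 + W) = 4 + 2*W)
u = 28279/5 (u = 3 - 1/5*(-28264) = 3 + 28264/5 = 28279/5 ≈ 5655.8)
O(65, -31) + u = (4 + 2*(-31)) + 28279/5 = (4 - 62) + 28279/5 = -58 + 28279/5 = 27989/5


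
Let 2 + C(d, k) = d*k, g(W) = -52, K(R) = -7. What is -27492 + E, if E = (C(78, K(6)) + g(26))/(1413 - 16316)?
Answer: -409712676/14903 ≈ -27492.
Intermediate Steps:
C(d, k) = -2 + d*k
E = 600/14903 (E = ((-2 + 78*(-7)) - 52)/(1413 - 16316) = ((-2 - 546) - 52)/(-14903) = (-548 - 52)*(-1/14903) = -600*(-1/14903) = 600/14903 ≈ 0.040260)
-27492 + E = -27492 + 600/14903 = -409712676/14903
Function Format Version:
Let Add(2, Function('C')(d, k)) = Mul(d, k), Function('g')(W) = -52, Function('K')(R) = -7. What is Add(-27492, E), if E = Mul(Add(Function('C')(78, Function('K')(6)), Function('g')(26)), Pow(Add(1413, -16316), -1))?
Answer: Rational(-409712676, 14903) ≈ -27492.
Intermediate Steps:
Function('C')(d, k) = Add(-2, Mul(d, k))
E = Rational(600, 14903) (E = Mul(Add(Add(-2, Mul(78, -7)), -52), Pow(Add(1413, -16316), -1)) = Mul(Add(Add(-2, -546), -52), Pow(-14903, -1)) = Mul(Add(-548, -52), Rational(-1, 14903)) = Mul(-600, Rational(-1, 14903)) = Rational(600, 14903) ≈ 0.040260)
Add(-27492, E) = Add(-27492, Rational(600, 14903)) = Rational(-409712676, 14903)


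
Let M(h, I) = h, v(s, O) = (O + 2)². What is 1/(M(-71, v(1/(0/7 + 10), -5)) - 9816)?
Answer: -1/9887 ≈ -0.00010114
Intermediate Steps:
v(s, O) = (2 + O)²
1/(M(-71, v(1/(0/7 + 10), -5)) - 9816) = 1/(-71 - 9816) = 1/(-9887) = -1/9887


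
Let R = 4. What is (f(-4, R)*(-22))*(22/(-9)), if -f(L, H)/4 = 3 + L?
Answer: 1936/9 ≈ 215.11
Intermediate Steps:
f(L, H) = -12 - 4*L (f(L, H) = -4*(3 + L) = -12 - 4*L)
(f(-4, R)*(-22))*(22/(-9)) = ((-12 - 4*(-4))*(-22))*(22/(-9)) = ((-12 + 16)*(-22))*(22*(-1/9)) = (4*(-22))*(-22/9) = -88*(-22/9) = 1936/9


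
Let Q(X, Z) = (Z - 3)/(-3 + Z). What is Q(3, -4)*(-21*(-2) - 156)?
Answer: -114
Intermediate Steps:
Q(X, Z) = 1 (Q(X, Z) = (-3 + Z)/(-3 + Z) = 1)
Q(3, -4)*(-21*(-2) - 156) = 1*(-21*(-2) - 156) = 1*(42 - 156) = 1*(-114) = -114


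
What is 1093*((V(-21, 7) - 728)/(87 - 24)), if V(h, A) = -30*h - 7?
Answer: -5465/3 ≈ -1821.7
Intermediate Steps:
V(h, A) = -7 - 30*h
1093*((V(-21, 7) - 728)/(87 - 24)) = 1093*(((-7 - 30*(-21)) - 728)/(87 - 24)) = 1093*(((-7 + 630) - 728)/63) = 1093*((623 - 728)*(1/63)) = 1093*(-105*1/63) = 1093*(-5/3) = -5465/3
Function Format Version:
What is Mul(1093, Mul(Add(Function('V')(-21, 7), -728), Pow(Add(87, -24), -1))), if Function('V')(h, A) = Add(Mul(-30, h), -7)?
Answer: Rational(-5465, 3) ≈ -1821.7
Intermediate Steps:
Function('V')(h, A) = Add(-7, Mul(-30, h))
Mul(1093, Mul(Add(Function('V')(-21, 7), -728), Pow(Add(87, -24), -1))) = Mul(1093, Mul(Add(Add(-7, Mul(-30, -21)), -728), Pow(Add(87, -24), -1))) = Mul(1093, Mul(Add(Add(-7, 630), -728), Pow(63, -1))) = Mul(1093, Mul(Add(623, -728), Rational(1, 63))) = Mul(1093, Mul(-105, Rational(1, 63))) = Mul(1093, Rational(-5, 3)) = Rational(-5465, 3)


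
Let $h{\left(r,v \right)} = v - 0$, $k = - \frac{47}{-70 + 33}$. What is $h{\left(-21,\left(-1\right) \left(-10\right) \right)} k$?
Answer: $\frac{470}{37} \approx 12.703$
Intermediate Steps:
$k = \frac{47}{37}$ ($k = - \frac{47}{-37} = \left(-47\right) \left(- \frac{1}{37}\right) = \frac{47}{37} \approx 1.2703$)
$h{\left(r,v \right)} = v$ ($h{\left(r,v \right)} = v + 0 = v$)
$h{\left(-21,\left(-1\right) \left(-10\right) \right)} k = \left(-1\right) \left(-10\right) \frac{47}{37} = 10 \cdot \frac{47}{37} = \frac{470}{37}$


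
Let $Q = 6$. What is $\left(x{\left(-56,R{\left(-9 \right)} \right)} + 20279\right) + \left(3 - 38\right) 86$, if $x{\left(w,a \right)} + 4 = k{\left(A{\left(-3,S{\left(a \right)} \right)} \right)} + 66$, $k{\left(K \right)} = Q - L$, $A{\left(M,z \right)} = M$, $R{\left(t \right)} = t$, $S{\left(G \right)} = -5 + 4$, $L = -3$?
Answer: $17340$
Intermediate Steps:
$S{\left(G \right)} = -1$
$k{\left(K \right)} = 9$ ($k{\left(K \right)} = 6 - -3 = 6 + 3 = 9$)
$x{\left(w,a \right)} = 71$ ($x{\left(w,a \right)} = -4 + \left(9 + 66\right) = -4 + 75 = 71$)
$\left(x{\left(-56,R{\left(-9 \right)} \right)} + 20279\right) + \left(3 - 38\right) 86 = \left(71 + 20279\right) + \left(3 - 38\right) 86 = 20350 - 3010 = 17340$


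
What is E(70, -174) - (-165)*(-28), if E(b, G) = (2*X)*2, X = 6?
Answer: -4596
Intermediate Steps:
E(b, G) = 24 (E(b, G) = (2*6)*2 = 12*2 = 24)
E(70, -174) - (-165)*(-28) = 24 - (-165)*(-28) = 24 - 1*4620 = 24 - 4620 = -4596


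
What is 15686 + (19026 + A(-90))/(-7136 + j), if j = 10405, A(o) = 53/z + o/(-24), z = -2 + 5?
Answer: 615558977/39228 ≈ 15692.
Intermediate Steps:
z = 3
A(o) = 53/3 - o/24 (A(o) = 53/3 + o/(-24) = 53*(⅓) + o*(-1/24) = 53/3 - o/24)
15686 + (19026 + A(-90))/(-7136 + j) = 15686 + (19026 + (53/3 - 1/24*(-90)))/(-7136 + 10405) = 15686 + (19026 + (53/3 + 15/4))/3269 = 15686 + (19026 + 257/12)*(1/3269) = 15686 + (228569/12)*(1/3269) = 15686 + 228569/39228 = 615558977/39228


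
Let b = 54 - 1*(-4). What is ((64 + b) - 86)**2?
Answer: 1296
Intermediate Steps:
b = 58 (b = 54 + 4 = 58)
((64 + b) - 86)**2 = ((64 + 58) - 86)**2 = (122 - 86)**2 = 36**2 = 1296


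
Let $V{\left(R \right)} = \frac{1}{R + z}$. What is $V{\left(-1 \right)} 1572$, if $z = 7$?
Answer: $262$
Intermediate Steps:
$V{\left(R \right)} = \frac{1}{7 + R}$ ($V{\left(R \right)} = \frac{1}{R + 7} = \frac{1}{7 + R}$)
$V{\left(-1 \right)} 1572 = \frac{1}{7 - 1} \cdot 1572 = \frac{1}{6} \cdot 1572 = 262$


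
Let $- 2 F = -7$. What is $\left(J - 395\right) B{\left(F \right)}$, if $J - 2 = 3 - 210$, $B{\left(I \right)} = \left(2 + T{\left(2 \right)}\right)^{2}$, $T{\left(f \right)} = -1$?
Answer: $-600$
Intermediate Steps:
$F = \frac{7}{2}$ ($F = \left(- \frac{1}{2}\right) \left(-7\right) = \frac{7}{2} \approx 3.5$)
$B{\left(I \right)} = 1$ ($B{\left(I \right)} = \left(2 - 1\right)^{2} = 1^{2} = 1$)
$J = -205$ ($J = 2 + \left(3 - 210\right) = 2 - 207 = -205$)
$\left(J - 395\right) B{\left(F \right)} = \left(-205 - 395\right) 1 = \left(-600\right) 1 = -600$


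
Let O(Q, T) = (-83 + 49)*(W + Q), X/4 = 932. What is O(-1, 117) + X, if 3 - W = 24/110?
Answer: 201708/55 ≈ 3667.4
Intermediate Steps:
X = 3728 (X = 4*932 = 3728)
W = 153/55 (W = 3 - 24/110 = 3 - 1*12/55 = 3 - 12/55 = 153/55 ≈ 2.7818)
O(Q, T) = -5202/55 - 34*Q (O(Q, T) = (-83 + 49)*(153/55 + Q) = -34*(153/55 + Q) = -5202/55 - 34*Q)
O(-1, 117) + X = (-5202/55 - 34*(-1)) + 3728 = (-5202/55 + 34) + 3728 = -3332/55 + 3728 = 201708/55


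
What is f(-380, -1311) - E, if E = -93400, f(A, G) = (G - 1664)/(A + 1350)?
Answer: 18119005/194 ≈ 93397.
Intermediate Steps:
f(A, G) = (-1664 + G)/(1350 + A)
f(-380, -1311) - E = (-1664 - 1311)/(1350 - 380) - 1*(-93400) = -2975/970 + 93400 = (1/970)*(-2975) + 93400 = -595/194 + 93400 = 18119005/194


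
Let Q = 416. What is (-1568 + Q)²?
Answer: 1327104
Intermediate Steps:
(-1568 + Q)² = (-1568 + 416)² = (-1152)² = 1327104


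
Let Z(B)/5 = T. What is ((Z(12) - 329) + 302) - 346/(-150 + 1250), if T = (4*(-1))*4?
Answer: -59023/550 ≈ -107.31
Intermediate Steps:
T = -16 (T = -4*4 = -16)
Z(B) = -80 (Z(B) = 5*(-16) = -80)
((Z(12) - 329) + 302) - 346/(-150 + 1250) = ((-80 - 329) + 302) - 346/(-150 + 1250) = (-409 + 302) - 346/1100 = -107 + (1/1100)*(-346) = -107 - 173/550 = -59023/550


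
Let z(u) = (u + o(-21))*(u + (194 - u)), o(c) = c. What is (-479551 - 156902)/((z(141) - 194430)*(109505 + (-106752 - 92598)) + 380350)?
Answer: -636453/15377352100 ≈ -4.1389e-5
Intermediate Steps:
z(u) = -4074 + 194*u (z(u) = (u - 21)*(u + (194 - u)) = (-21 + u)*194 = -4074 + 194*u)
(-479551 - 156902)/((z(141) - 194430)*(109505 + (-106752 - 92598)) + 380350) = (-479551 - 156902)/(((-4074 + 194*141) - 194430)*(109505 + (-106752 - 92598)) + 380350) = -636453/(((-4074 + 27354) - 194430)*(109505 - 199350) + 380350) = -636453/((23280 - 194430)*(-89845) + 380350) = -636453/(-171150*(-89845) + 380350) = -636453/(15376971750 + 380350) = -636453/15377352100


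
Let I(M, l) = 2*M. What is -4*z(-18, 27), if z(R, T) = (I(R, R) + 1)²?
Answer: -4900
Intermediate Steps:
z(R, T) = (1 + 2*R)² (z(R, T) = (2*R + 1)² = (1 + 2*R)²)
-4*z(-18, 27) = -4*(1 + 2*(-18))² = -4*(1 - 36)² = -4*(-35)² = -4*1225 = -4900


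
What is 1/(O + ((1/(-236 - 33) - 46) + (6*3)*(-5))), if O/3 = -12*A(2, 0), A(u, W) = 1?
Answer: -269/46269 ≈ -0.0058138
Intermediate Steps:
O = -36 (O = 3*(-12*1) = 3*(-12) = -36)
1/(O + ((1/(-236 - 33) - 46) + (6*3)*(-5))) = 1/(-36 + ((1/(-236 - 33) - 46) + (6*3)*(-5))) = 1/(-36 + ((1/(-269) - 46) + 18*(-5))) = 1/(-36 + ((-1/269 - 46) - 90)) = 1/(-36 + (-12375/269 - 90)) = 1/(-36 - 36585/269) = 1/(-46269/269) = -269/46269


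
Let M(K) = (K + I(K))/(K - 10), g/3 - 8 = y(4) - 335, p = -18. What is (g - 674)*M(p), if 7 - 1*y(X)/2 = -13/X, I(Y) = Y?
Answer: -28683/14 ≈ -2048.8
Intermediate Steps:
y(X) = 14 + 26/X (y(X) = 14 - (-26)/X = 14 + 26/X)
g = -1839/2 (g = 24 + 3*((14 + 26/4) - 335) = 24 + 3*((14 + 26*(¼)) - 335) = 24 + 3*((14 + 13/2) - 335) = 24 + 3*(41/2 - 335) = 24 + 3*(-629/2) = 24 - 1887/2 = -1839/2 ≈ -919.50)
M(K) = 2*K/(-10 + K) (M(K) = (K + K)/(K - 10) = (2*K)/(-10 + K) = 2*K/(-10 + K))
(g - 674)*M(p) = (-1839/2 - 674)*(2*(-18)/(-10 - 18)) = -3187*(-18)/(-28) = -3187*(-18)*(-1)/28 = -3187/2*9/7 = -28683/14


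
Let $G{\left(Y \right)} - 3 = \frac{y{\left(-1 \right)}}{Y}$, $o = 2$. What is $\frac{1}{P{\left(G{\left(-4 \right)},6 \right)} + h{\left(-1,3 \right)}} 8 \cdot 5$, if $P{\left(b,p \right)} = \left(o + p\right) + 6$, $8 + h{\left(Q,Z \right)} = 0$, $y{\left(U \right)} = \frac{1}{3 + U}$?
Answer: $\frac{20}{3} \approx 6.6667$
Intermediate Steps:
$h{\left(Q,Z \right)} = -8$ ($h{\left(Q,Z \right)} = -8 + 0 = -8$)
$G{\left(Y \right)} = 3 + \frac{1}{2 Y}$ ($G{\left(Y \right)} = 3 + \frac{1}{\left(3 - 1\right) Y} = 3 + \frac{1}{2 Y}$)
$P{\left(b,p \right)} = 8 + p$ ($P{\left(b,p \right)} = \left(2 + p\right) + 6 = 8 + p$)
$\frac{1}{P{\left(G{\left(-4 \right)},6 \right)} + h{\left(-1,3 \right)}} 8 \cdot 5 = \frac{1}{\left(8 + 6\right) - 8} \cdot 8 \cdot 5 = \frac{1}{14 - 8} \cdot 8 \cdot 5 = \frac{1}{6} \cdot 8 \cdot 5 = \frac{4}{3} \cdot 5 = \frac{20}{3}$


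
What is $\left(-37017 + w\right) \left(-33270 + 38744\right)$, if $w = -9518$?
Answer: $-254732590$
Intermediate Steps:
$\left(-37017 + w\right) \left(-33270 + 38744\right) = \left(-37017 - 9518\right) \left(-33270 + 38744\right) = \left(-46535\right) 5474 = -254732590$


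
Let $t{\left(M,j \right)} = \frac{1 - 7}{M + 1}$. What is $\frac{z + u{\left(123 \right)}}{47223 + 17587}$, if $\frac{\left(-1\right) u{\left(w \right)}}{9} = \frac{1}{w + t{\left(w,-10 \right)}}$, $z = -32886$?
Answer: $- \frac{13927252}{27447035} \approx -0.50742$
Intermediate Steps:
$t{\left(M,j \right)} = - \frac{6}{1 + M}$
$u{\left(w \right)} = - \frac{9}{w - \frac{6}{1 + w}}$
$\frac{z + u{\left(123 \right)}}{47223 + 17587} = \frac{-32886 + \frac{9 \left(-1 - 123\right)}{-6 + 123 \left(1 + 123\right)}}{47223 + 17587} = \frac{-32886 + \frac{9 \left(-1 - 123\right)}{-6 + 123 \cdot 124}}{64810} = \left(-32886 + 9 \frac{1}{-6 + 15252} \left(-124\right)\right) \frac{1}{64810} = \left(-32886 + 9 \cdot \frac{1}{15246} \left(-124\right)\right) \frac{1}{64810} = \left(-32886 - \frac{62}{847}\right) \frac{1}{64810} = \left(- \frac{27854504}{847}\right) \frac{1}{64810} = - \frac{13927252}{27447035}$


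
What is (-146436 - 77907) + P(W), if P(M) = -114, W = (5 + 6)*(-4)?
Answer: -224457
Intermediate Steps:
W = -44 (W = 11*(-4) = -44)
(-146436 - 77907) + P(W) = (-146436 - 77907) - 114 = -224343 - 114 = -224457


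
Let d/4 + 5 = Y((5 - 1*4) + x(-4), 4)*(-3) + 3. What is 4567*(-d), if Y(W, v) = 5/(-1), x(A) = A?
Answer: -237484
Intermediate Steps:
Y(W, v) = -5 (Y(W, v) = 5*(-1) = -5)
d = 52 (d = -20 + 4*(-5*(-3) + 3) = -20 + 4*(15 + 3) = -20 + 4*18 = -20 + 72 = 52)
4567*(-d) = 4567*(-1*52) = 4567*(-52) = -237484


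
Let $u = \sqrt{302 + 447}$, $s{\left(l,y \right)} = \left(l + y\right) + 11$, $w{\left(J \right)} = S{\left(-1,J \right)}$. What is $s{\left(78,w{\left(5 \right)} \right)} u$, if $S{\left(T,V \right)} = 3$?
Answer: $92 \sqrt{749} \approx 2517.8$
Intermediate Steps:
$w{\left(J \right)} = 3$
$s{\left(l,y \right)} = 11 + l + y$
$u = \sqrt{749} \approx 27.368$
$s{\left(78,w{\left(5 \right)} \right)} u = \left(11 + 78 + 3\right) \sqrt{749} = 92 \sqrt{749}$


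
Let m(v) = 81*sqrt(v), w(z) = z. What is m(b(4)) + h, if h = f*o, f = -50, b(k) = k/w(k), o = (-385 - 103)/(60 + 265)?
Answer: 2029/13 ≈ 156.08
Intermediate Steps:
o = -488/325 ≈ -1.5015
b(k) = 1 (b(k) = k/k = 1)
h = 976/13 (h = -50*(-488/325) = 976/13 ≈ 75.077)
m(b(4)) + h = 81*sqrt(1) + 976/13 = 81*1 + 976/13 = 81 + 976/13 = 2029/13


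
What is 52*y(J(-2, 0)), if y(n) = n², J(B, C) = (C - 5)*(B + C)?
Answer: 5200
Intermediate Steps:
J(B, C) = (-5 + C)*(B + C)
52*y(J(-2, 0)) = 52*(0² - 5*(-2) - 5*0 - 2*0)² = 52*(0 + 10 + 0 + 0)² = 52*10² = 52*100 = 5200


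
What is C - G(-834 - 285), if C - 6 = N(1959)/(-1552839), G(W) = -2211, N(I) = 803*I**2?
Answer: 120328740/517613 ≈ 232.47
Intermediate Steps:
C = -1024113603/517613 (C = 6 + (803*1959**2)/(-1552839) = 6 + (803*3837681)*(-1/1552839) = 6 + 3081657843*(-1/1552839) = 6 - 1027219281/517613 = -1024113603/517613 ≈ -1978.5)
C - G(-834 - 285) = -1024113603/517613 - 1*(-2211) = -1024113603/517613 + 2211 = 120328740/517613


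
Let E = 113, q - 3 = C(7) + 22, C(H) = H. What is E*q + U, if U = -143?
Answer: 3473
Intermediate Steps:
q = 32 (q = 3 + (7 + 22) = 3 + 29 = 32)
E*q + U = 113*32 - 143 = 3616 - 143 = 3473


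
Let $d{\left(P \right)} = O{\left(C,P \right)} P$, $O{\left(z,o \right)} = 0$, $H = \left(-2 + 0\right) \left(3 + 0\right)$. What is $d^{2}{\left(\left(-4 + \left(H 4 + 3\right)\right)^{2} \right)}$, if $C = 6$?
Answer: $0$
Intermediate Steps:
$H = -6$ ($H = \left(-2\right) 3 = -6$)
$d{\left(P \right)} = 0$ ($d{\left(P \right)} = 0 P = 0$)
$d^{2}{\left(\left(-4 + \left(H 4 + 3\right)\right)^{2} \right)} = 0^{2} = 0$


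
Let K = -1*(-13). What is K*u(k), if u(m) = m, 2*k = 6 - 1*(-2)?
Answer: 52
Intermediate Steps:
k = 4 (k = (6 - 1*(-2))/2 = (6 + 2)/2 = (1/2)*8 = 4)
K = 13
K*u(k) = 13*4 = 52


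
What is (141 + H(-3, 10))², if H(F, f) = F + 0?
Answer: 19044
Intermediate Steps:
H(F, f) = F
(141 + H(-3, 10))² = (141 - 3)² = 138² = 19044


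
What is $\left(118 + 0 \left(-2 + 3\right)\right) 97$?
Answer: $11446$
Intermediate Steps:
$\left(118 + 0 \left(-2 + 3\right)\right) 97 = \left(118 + 0 \cdot 1\right) 97 = \left(118 + 0\right) 97 = 118 \cdot 97 = 11446$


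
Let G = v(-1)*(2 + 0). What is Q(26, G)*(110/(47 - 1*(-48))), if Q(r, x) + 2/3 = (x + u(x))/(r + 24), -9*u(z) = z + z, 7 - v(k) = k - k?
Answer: -2222/4275 ≈ -0.51977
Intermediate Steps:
v(k) = 7 (v(k) = 7 - (k - k) = 7 - 1*0 = 7 + 0 = 7)
u(z) = -2*z/9 (u(z) = -(z + z)/9 = -2*z/9)
G = 14 (G = 7*(2 + 0) = 7*2 = 14)
Q(r, x) = -⅔ + 7*x/(9*(24 + r)) (Q(r, x) = -⅔ + (x - 2*x/9)/(r + 24) = -⅔ + (7*x/9)/(24 + r) = -⅔ + 7*x/(9*(24 + r)))
Q(26, G)*(110/(47 - 1*(-48))) = ((-144 - 6*26 + 7*14)/(9*(24 + 26)))*(110/(47 - 1*(-48))) = ((⅑)*(-144 - 156 + 98)/50)*(110/(47 + 48)) = ((⅑)*(1/50)*(-202))*(110/95) = -2222/(45*95) = -101/225*22/19 = -2222/4275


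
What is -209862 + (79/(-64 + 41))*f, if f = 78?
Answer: -4832988/23 ≈ -2.1013e+5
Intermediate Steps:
-209862 + (79/(-64 + 41))*f = -209862 + (79/(-64 + 41))*78 = -209862 + (79/(-23))*78 = -209862 - 1/23*79*78 = -209862 - 79/23*78 = -209862 - 6162/23 = -4832988/23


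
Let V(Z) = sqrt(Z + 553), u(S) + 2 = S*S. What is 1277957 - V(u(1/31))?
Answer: 1277957 - 2*sqrt(132378)/31 ≈ 1.2779e+6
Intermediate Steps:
u(S) = -2 + S**2 (u(S) = -2 + S*S = -2 + S**2)
V(Z) = sqrt(553 + Z)
1277957 - V(u(1/31)) = 1277957 - sqrt(553 + (-2 + (1/31)**2)) = 1277957 - sqrt(553 + (-2 + 1/961)) = 1277957 - sqrt(553 - 1921/961) = 1277957 - sqrt(529512/961) = 1277957 - 2*sqrt(132378)/31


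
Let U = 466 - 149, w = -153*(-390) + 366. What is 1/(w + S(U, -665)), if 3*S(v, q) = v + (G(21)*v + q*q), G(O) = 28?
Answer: 3/631526 ≈ 4.7504e-6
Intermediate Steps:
w = 60036 (w = 59670 + 366 = 60036)
U = 317
S(v, q) = q²/3 + 29*v/3 (S(v, q) = (v + (28*v + q*q))/3 = (v + (28*v + q²))/3 = (v + (q² + 28*v))/3 = (q² + 29*v)/3 = q²/3 + 29*v/3)
1/(w + S(U, -665)) = 1/(60036 + ((⅓)*(-665)² + (29/3)*317)) = 1/(60036 + ((⅓)*442225 + 9193/3)) = 1/(60036 + (442225/3 + 9193/3)) = 1/(60036 + 451418/3) = 1/(631526/3) = 3/631526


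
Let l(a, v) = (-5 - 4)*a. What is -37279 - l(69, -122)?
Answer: -36658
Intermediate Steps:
l(a, v) = -9*a
-37279 - l(69, -122) = -37279 - (-9)*69 = -37279 - 1*(-621) = -37279 + 621 = -36658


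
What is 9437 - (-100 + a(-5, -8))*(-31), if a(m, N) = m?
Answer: 6182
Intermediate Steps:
9437 - (-100 + a(-5, -8))*(-31) = 9437 - (-100 - 5)*(-31) = 9437 - (-105)*(-31) = 9437 - 1*3255 = 9437 - 3255 = 6182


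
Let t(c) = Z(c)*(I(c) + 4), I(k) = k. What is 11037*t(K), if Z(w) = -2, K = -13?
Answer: 198666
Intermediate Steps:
t(c) = -8 - 2*c (t(c) = -2*(c + 4) = -2*(4 + c) = -8 - 2*c)
11037*t(K) = 11037*(-8 - 2*(-13)) = 11037*(-8 + 26) = 11037*18 = 198666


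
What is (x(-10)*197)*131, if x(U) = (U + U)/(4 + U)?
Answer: 258070/3 ≈ 86023.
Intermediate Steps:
x(U) = 2*U/(4 + U) (x(U) = (2*U)/(4 + U) = 2*U/(4 + U))
(x(-10)*197)*131 = ((2*(-10)/(4 - 10))*197)*131 = ((2*(-10)/(-6))*197)*131 = ((2*(-10)*(-⅙))*197)*131 = ((10/3)*197)*131 = (1970/3)*131 = 258070/3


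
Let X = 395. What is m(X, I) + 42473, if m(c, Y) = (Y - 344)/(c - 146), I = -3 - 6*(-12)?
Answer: 10575502/249 ≈ 42472.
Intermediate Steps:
I = 69 (I = -3 + 72 = 69)
m(c, Y) = (-344 + Y)/(-146 + c)
m(X, I) + 42473 = (-344 + 69)/(-146 + 395) + 42473 = -275/249 + 42473 = 10575502/249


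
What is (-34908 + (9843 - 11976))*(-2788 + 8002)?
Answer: -193131774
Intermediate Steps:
(-34908 + (9843 - 11976))*(-2788 + 8002) = (-34908 - 2133)*5214 = -37041*5214 = -193131774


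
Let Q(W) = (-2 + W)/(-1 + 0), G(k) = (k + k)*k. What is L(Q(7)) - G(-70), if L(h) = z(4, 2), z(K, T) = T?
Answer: -9798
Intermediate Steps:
G(k) = 2*k**2 (G(k) = (2*k)*k = 2*k**2)
Q(W) = 2 - W (Q(W) = (-2 + W)/(-1) = (-2 + W)*(-1) = 2 - W)
L(h) = 2
L(Q(7)) - G(-70) = 2 - 2*(-70)**2 = 2 - 2*4900 = 2 - 1*9800 = 2 - 9800 = -9798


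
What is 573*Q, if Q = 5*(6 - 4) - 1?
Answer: 5157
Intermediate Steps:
Q = 9 (Q = 5*2 - 1 = 10 - 1 = 9)
573*Q = 573*9 = 5157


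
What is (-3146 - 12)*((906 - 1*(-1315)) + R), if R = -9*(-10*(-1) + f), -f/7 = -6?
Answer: -5535974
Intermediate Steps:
f = 42 (f = -7*(-6) = 42)
R = -468 (R = -9*(-10*(-1) + 42) = -9*(10 + 42) = -9*52 = -468)
(-3146 - 12)*((906 - 1*(-1315)) + R) = (-3146 - 12)*((906 - 1*(-1315)) - 468) = -3158*((906 + 1315) - 468) = -3158*(2221 - 468) = -3158*1753 = -5535974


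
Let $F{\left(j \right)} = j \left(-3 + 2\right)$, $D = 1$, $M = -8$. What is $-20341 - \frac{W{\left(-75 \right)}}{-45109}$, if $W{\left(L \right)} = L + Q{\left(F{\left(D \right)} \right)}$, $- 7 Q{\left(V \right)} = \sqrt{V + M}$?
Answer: $- \frac{917562244}{45109} - \frac{3 i}{315763} \approx -20341.0 - 9.5008 \cdot 10^{-6} i$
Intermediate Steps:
$F{\left(j \right)} = - j$ ($F{\left(j \right)} = j \left(-1\right) = - j$)
$Q{\left(V \right)} = - \frac{\sqrt{-8 + V}}{7}$ ($Q{\left(V \right)} = - \frac{\sqrt{V - 8}}{7} = - \frac{\sqrt{-8 + V}}{7}$)
$W{\left(L \right)} = L - \frac{3 i}{7}$ ($W{\left(L \right)} = L - \frac{\sqrt{-8 - 1}}{7} = L - \frac{\sqrt{-9}}{7} = L - \frac{3 i}{7}$)
$-20341 - \frac{W{\left(-75 \right)}}{-45109} = -20341 - \frac{-75 - \frac{3 i}{7}}{-45109} = -20341 - \left(-75 - \frac{3 i}{7}\right) \left(- \frac{1}{45109}\right) = -20341 - \left(\frac{75}{45109} + \frac{3 i}{315763}\right) = - \frac{917562244}{45109} - \frac{3 i}{315763}$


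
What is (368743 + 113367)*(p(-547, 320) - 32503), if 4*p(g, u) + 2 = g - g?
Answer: -15670262385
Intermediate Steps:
p(g, u) = -½ (p(g, u) = -½ + (g - g)/4 = -½ + (¼)*0 = -½ + 0 = -½)
(368743 + 113367)*(p(-547, 320) - 32503) = (368743 + 113367)*(-½ - 32503) = 482110*(-65007/2) = -15670262385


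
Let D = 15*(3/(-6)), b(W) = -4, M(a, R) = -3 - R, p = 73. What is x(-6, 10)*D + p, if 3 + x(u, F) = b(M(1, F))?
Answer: 251/2 ≈ 125.50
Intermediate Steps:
x(u, F) = -7 (x(u, F) = -3 - 4 = -7)
D = -15/2 (D = 15*(3*(-1/6)) = 15*(-1/2) = -15/2 ≈ -7.5000)
x(-6, 10)*D + p = -7*(-15/2) + 73 = 105/2 + 73 = 251/2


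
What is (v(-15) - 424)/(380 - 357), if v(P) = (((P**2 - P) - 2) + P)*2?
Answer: 22/23 ≈ 0.95652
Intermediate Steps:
v(P) = -4 + 2*P**2 (v(P) = ((-2 + P**2 - P) + P)*2 = (-2 + P**2)*2 = -4 + 2*P**2)
(v(-15) - 424)/(380 - 357) = ((-4 + 2*(-15)**2) - 424)/(380 - 357) = ((-4 + 2*225) - 424)/23 = ((-4 + 450) - 424)*(1/23) = (446 - 424)*(1/23) = 22*(1/23) = 22/23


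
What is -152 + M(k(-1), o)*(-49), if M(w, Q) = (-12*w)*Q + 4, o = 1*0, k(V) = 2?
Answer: -348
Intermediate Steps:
o = 0
M(w, Q) = 4 - 12*Q*w (M(w, Q) = -12*Q*w + 4 = 4 - 12*Q*w)
-152 + M(k(-1), o)*(-49) = -152 + (4 - 12*0*2)*(-49) = -152 + (4 + 0)*(-49) = -152 + 4*(-49) = -152 - 196 = -348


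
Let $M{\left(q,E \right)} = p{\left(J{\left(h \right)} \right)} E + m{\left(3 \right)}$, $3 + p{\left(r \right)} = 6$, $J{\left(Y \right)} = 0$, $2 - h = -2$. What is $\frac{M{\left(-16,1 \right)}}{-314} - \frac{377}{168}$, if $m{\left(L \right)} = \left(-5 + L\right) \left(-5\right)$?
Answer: $- \frac{60281}{26376} \approx -2.2854$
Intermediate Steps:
$h = 4$ ($h = 2 - -2 = 2 + 2 = 4$)
$p{\left(r \right)} = 3$ ($p{\left(r \right)} = -3 + 6 = 3$)
$m{\left(L \right)} = 25 - 5 L$
$M{\left(q,E \right)} = 10 + 3 E$ ($M{\left(q,E \right)} = 3 E + \left(25 - 15\right) = 3 E + 10 = 10 + 3 E$)
$\frac{M{\left(-16,1 \right)}}{-314} - \frac{377}{168} = \frac{10 + 3 \cdot 1}{-314} - \frac{377}{168} = \left(10 + 3\right) \left(- \frac{1}{314}\right) - \frac{377}{168} = 13 \left(- \frac{1}{314}\right) - \frac{377}{168} = - \frac{13}{314} - \frac{377}{168} = - \frac{60281}{26376}$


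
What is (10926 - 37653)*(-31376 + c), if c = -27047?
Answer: 1561471521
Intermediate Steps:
(10926 - 37653)*(-31376 + c) = (10926 - 37653)*(-31376 - 27047) = -26727*(-58423) = 1561471521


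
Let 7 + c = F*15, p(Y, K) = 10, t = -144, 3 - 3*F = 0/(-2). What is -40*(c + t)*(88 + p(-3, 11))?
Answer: 533120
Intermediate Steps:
F = 1 (F = 1 - 0/(-2) = 1 - 0*(-1)/2 = 1 - ⅓*0 = 1 + 0 = 1)
c = 8 (c = -7 + 1*15 = -7 + 15 = 8)
-40*(c + t)*(88 + p(-3, 11)) = -40*(8 - 144)*(88 + 10) = -(-5440)*98 = -40*(-13328) = 533120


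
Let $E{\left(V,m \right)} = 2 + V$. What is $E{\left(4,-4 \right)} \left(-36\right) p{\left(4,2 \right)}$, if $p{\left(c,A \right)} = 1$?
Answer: $-216$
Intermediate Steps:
$E{\left(4,-4 \right)} \left(-36\right) p{\left(4,2 \right)} = \left(2 + 4\right) \left(-36\right) 1 = 6 \left(-36\right) 1 = \left(-216\right) 1 = -216$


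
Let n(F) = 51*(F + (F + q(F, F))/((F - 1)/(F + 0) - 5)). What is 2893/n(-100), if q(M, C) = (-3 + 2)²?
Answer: -384769/510000 ≈ -0.75445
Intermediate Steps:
q(M, C) = 1 (q(M, C) = (-1)² = 1)
n(F) = 51*F + 51*(1 + F)/(-5 + (-1 + F)/F) (n(F) = 51*(F + (F + 1)/((F - 1)/(F + 0) - 5)) = 51*(F + (1 + F)/((-1 + F)/F - 5)) = 51*(F + (1 + F)/(-5 + (-1 + F)/F)) = 51*F + 51*(1 + F)/(-5 + (-1 + F)/F))
2893/n(-100) = 2893/((153*(-100)²/(1 + 4*(-100)))) = 2893/((153*10000/(1 - 400))) = 2893/((153*10000/(-399))) = 2893/((153*10000*(-1/399))) = 2893/(-510000/133) = 2893*(-133/510000) = -384769/510000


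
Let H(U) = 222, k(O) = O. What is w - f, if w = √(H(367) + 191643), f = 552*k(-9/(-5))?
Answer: -4968/5 + √191865 ≈ -555.58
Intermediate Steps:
f = 4968/5 (f = 552*(-9/(-5)) = 552*(-9*(-⅕)) = 552*(9/5) = 4968/5 ≈ 993.60)
w = √191865 (w = √(222 + 191643) = √191865 ≈ 438.02)
w - f = √191865 - 1*4968/5 = √191865 - 4968/5 = -4968/5 + √191865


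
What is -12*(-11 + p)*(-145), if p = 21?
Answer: 17400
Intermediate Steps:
-12*(-11 + p)*(-145) = -12*(-11 + 21)*(-145) = -12*10*(-145) = -120*(-145) = 17400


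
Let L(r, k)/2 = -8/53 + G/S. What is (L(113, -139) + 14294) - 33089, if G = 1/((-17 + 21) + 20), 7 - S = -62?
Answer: -824812975/43884 ≈ -18795.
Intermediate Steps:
S = 69 (S = 7 - 1*(-62) = 7 + 62 = 69)
G = 1/24 (G = 1/(4 + 20) = 1/24 ≈ 0.041667)
L(r, k) = -13195/43884 (L(r, k) = 2*(-8/53 + (1/24)/69) = 2*(-8*1/53 + (1/24)*(1/69)) = 2*(-8/53 + 1/1656) = 2*(-13195/87768) = -13195/43884)
(L(113, -139) + 14294) - 33089 = (-13195/43884 + 14294) - 33089 = 627264701/43884 - 33089 = -824812975/43884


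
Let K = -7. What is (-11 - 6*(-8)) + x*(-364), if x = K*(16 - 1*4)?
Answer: 30613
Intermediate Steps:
x = -84 (x = -7*(16 - 1*4) = -7*(16 - 4) = -7*12 = -84)
(-11 - 6*(-8)) + x*(-364) = (-11 - 6*(-8)) - 84*(-364) = (-11 + 48) + 30576 = 37 + 30576 = 30613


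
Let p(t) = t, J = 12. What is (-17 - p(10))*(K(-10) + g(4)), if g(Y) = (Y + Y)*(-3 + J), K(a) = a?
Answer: -1674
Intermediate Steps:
g(Y) = 18*Y (g(Y) = (Y + Y)*(-3 + 12) = (2*Y)*9 = 18*Y)
(-17 - p(10))*(K(-10) + g(4)) = (-17 - 1*10)*(-10 + 18*4) = (-17 - 10)*(-10 + 72) = -27*62 = -1674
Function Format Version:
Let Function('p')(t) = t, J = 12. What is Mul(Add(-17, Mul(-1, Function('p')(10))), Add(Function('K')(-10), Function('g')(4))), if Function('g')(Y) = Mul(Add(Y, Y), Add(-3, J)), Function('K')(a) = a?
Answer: -1674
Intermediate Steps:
Function('g')(Y) = Mul(18, Y) (Function('g')(Y) = Mul(Add(Y, Y), Add(-3, 12)) = Mul(Mul(2, Y), 9) = Mul(18, Y))
Mul(Add(-17, Mul(-1, Function('p')(10))), Add(Function('K')(-10), Function('g')(4))) = Mul(Add(-17, Mul(-1, 10)), Add(-10, Mul(18, 4))) = Mul(Add(-17, -10), Add(-10, 72)) = Mul(-27, 62) = -1674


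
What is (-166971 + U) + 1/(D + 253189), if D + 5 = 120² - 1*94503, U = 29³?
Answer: -24678235141/173081 ≈ -1.4258e+5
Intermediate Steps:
U = 24389
D = -80108 (D = -5 + (120² - 1*94503) = -5 + (14400 - 94503) = -5 - 80103 = -80108)
(-166971 + U) + 1/(D + 253189) = (-166971 + 24389) + 1/(-80108 + 253189) = -142582 + 1/173081 = -24678235141/173081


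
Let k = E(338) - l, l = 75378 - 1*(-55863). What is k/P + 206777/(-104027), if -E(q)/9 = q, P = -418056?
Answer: -24158435957/14496370504 ≈ -1.6665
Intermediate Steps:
l = 131241 (l = 75378 + 55863 = 131241)
E(q) = -9*q
k = -134283 (k = -9*338 - 1*131241 = -3042 - 131241 = -134283)
k/P + 206777/(-104027) = -134283/(-418056) + 206777/(-104027) = -134283*(-1/418056) + 206777*(-1/104027) = 44761/139352 - 206777/104027 = -24158435957/14496370504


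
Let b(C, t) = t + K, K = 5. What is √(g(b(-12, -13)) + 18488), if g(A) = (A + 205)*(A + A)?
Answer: 6*√426 ≈ 123.84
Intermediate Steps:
b(C, t) = 5 + t (b(C, t) = t + 5 = 5 + t)
g(A) = 2*A*(205 + A) (g(A) = (205 + A)*(2*A) = 2*A*(205 + A))
√(g(b(-12, -13)) + 18488) = √(2*(5 - 13)*(205 + (5 - 13)) + 18488) = √(2*(-8)*(205 - 8) + 18488) = √(2*(-8)*197 + 18488) = √(-3152 + 18488) = √15336 = 6*√426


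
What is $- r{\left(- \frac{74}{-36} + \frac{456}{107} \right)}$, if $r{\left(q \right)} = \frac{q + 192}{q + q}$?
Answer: $- \frac{381959}{24334} \approx -15.697$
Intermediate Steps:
$r{\left(q \right)} = \frac{192 + q}{2 q}$
$- r{\left(- \frac{74}{-36} + \frac{456}{107} \right)} = - \frac{192 + \left(- \frac{74}{-36} + \frac{456}{107}\right)}{2 \left(- \frac{74}{-36} + \frac{456}{107}\right)} = - \frac{192 + \left(\left(-74\right) \left(- \frac{1}{36}\right) + 456 \cdot \frac{1}{107}\right)}{2 \left(\left(-74\right) \left(- \frac{1}{36}\right) + 456 \cdot \frac{1}{107}\right)} = - \frac{192 + \left(\frac{37}{18} + \frac{456}{107}\right)}{2 \left(\frac{37}{18} + \frac{456}{107}\right)} = - \frac{192 + \frac{12167}{1926}}{2 \cdot \frac{12167}{1926}} = - \frac{1926 \cdot 381959}{2 \cdot 12167 \cdot 1926} = \left(-1\right) \frac{381959}{24334} = - \frac{381959}{24334}$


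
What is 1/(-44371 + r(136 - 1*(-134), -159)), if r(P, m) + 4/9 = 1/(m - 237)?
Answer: -132/5857031 ≈ -2.2537e-5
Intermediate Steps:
r(P, m) = -4/9 + 1/(-237 + m) (r(P, m) = -4/9 + 1/(m - 237) = -4/9 + 1/(-237 + m))
1/(-44371 + r(136 - 1*(-134), -159)) = 1/(-44371 + (957 - 4*(-159))/(9*(-237 - 159))) = 1/(-44371 + (⅑)*(957 + 636)/(-396)) = 1/(-44371 + (⅑)*(-1/396)*1593) = 1/(-44371 - 59/132) = 1/(-5857031/132) = -132/5857031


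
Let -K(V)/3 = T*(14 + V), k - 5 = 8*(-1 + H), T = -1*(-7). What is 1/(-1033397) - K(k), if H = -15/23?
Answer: 2886277798/23768131 ≈ 121.43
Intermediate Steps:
T = 7
H = -15/23 (H = -15*1/23 = -15/23 ≈ -0.65217)
k = -189/23 (k = 5 + 8*(-1 - 15/23) = 5 + 8*(-38/23) = 5 - 304/23 = -189/23 ≈ -8.2174)
K(V) = -294 - 21*V (K(V) = -21*(14 + V) = -3*(98 + 7*V) = -294 - 21*V)
1/(-1033397) - K(k) = 1/(-1033397) - (-294 - 21*(-189/23)) = -1/1033397 - (-294 + 3969/23) = -1/1033397 - 1*(-2793/23) = -1/1033397 + 2793/23 = 2886277798/23768131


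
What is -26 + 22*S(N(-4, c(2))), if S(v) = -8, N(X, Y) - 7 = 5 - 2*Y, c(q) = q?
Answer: -202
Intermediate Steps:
N(X, Y) = 12 - 2*Y (N(X, Y) = 7 + (5 - 2*Y) = 12 - 2*Y)
-26 + 22*S(N(-4, c(2))) = -26 + 22*(-8) = -26 - 176 = -202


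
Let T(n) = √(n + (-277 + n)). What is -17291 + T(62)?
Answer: -17291 + 3*I*√17 ≈ -17291.0 + 12.369*I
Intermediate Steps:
T(n) = √(-277 + 2*n)
-17291 + T(62) = -17291 + √(-277 + 2*62) = -17291 + √(-277 + 124) = -17291 + √(-153) = -17291 + 3*I*√17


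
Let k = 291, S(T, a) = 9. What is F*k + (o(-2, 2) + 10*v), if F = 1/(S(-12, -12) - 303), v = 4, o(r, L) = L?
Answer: 4019/98 ≈ 41.010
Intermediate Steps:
F = -1/294 (F = 1/(9 - 303) = 1/(-294) = -1/294 ≈ -0.0034014)
F*k + (o(-2, 2) + 10*v) = -1/294*291 + (2 + 10*4) = -97/98 + (2 + 40) = -97/98 + 42 = 4019/98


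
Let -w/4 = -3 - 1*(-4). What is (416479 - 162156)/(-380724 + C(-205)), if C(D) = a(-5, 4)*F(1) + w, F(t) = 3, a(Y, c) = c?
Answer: -254323/380716 ≈ -0.66801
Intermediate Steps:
w = -4 (w = -4*(-3 - 1*(-4)) = -4*(-3 + 4) = -4*1 = -4)
C(D) = 8 (C(D) = 4*3 - 4 = 12 - 4 = 8)
(416479 - 162156)/(-380724 + C(-205)) = (416479 - 162156)/(-380724 + 8) = 254323/(-380716) = 254323*(-1/380716) = -254323/380716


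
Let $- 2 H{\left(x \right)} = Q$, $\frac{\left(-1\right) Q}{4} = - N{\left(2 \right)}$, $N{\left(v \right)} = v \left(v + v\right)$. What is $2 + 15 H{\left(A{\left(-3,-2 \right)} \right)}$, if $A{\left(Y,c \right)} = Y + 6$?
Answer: $-238$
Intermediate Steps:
$N{\left(v \right)} = 2 v^{2}$ ($N{\left(v \right)} = v 2 v = 2 v^{2}$)
$A{\left(Y,c \right)} = 6 + Y$
$Q = 32$ ($Q = - 4 \left(- 2 \cdot 2^{2}\right) = - 4 \left(- 2 \cdot 4\right) = - 4 \left(\left(-1\right) 8\right) = \left(-4\right) \left(-8\right) = 32$)
$H{\left(x \right)} = -16$ ($H{\left(x \right)} = \left(- \frac{1}{2}\right) 32 = -16$)
$2 + 15 H{\left(A{\left(-3,-2 \right)} \right)} = 2 + 15 \left(-16\right) = 2 - 240 = -238$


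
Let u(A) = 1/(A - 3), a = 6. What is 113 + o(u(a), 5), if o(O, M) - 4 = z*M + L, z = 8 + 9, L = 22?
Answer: 224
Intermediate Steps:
z = 17
u(A) = 1/(-3 + A)
o(O, M) = 26 + 17*M (o(O, M) = 4 + (17*M + 22) = 4 + (22 + 17*M) = 26 + 17*M)
113 + o(u(a), 5) = 113 + (26 + 17*5) = 113 + (26 + 85) = 113 + 111 = 224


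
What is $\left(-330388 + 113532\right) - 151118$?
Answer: $-367974$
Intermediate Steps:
$\left(-330388 + 113532\right) - 151118 = -216856 - 151118 = -367974$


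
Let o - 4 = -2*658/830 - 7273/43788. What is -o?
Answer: -40857281/18172020 ≈ -2.2484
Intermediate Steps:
o = 40857281/18172020 (o = 4 + (-2*658/830 - 7273/43788) = 4 + (-1316*1/830 - 7273*1/43788) = 4 + (-658/415 - 7273/43788) = 4 - 31830799/18172020 = 40857281/18172020 ≈ 2.2484)
-o = -1*40857281/18172020 = -40857281/18172020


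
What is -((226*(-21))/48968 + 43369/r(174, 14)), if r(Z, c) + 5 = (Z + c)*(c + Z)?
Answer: -977987149/865240076 ≈ -1.1303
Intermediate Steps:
r(Z, c) = -5 + (Z + c)² (r(Z, c) = -5 + (Z + c)*(c + Z) = -5 + (Z + c)*(Z + c) = -5 + (Z + c)²)
-((226*(-21))/48968 + 43369/r(174, 14)) = -((226*(-21))/48968 + 43369/(-5 + (174 + 14)²)) = -(-4746*1/48968 + 43369/(-5 + 188²)) = -(-2373/24484 + 43369/(-5 + 35344)) = -(-2373/24484 + 43369/35339) = -1*977987149/865240076 = -977987149/865240076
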